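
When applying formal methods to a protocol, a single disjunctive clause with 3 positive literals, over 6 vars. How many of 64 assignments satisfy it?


Step 1: Total=2^6=64
Step 2: Unsat when all 3 false: 2^3=8
Step 3: Sat=64-8=56

56


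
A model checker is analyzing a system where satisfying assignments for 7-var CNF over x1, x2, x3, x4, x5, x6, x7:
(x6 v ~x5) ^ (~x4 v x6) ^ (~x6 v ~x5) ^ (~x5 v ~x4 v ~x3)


CNF with 4 clauses over 7 vars (128 assignments).
An assignment satisfies CNF iff every clause has >=1 true literal.
Check each row (bits = x1,x2,x3,x4,x5,x6,x7; clause T/F shown):
  row 0 [0000000]: clauses=TTTT -> 1
  row 1 [0000001]: clauses=TTTT -> 1
  row 2 [0000010]: clauses=TTTT -> 1
  row 3 [0000011]: clauses=TTTT -> 1
  row 4 [0000100]: clauses=FTTT -> 0
  (every remaining row is evaluated the same way; all 128 results are listed next)
Full result column, 8 rows per line (x1,x2,x3,x4 fixed per line; x5,x6,x7 runs 000..111 left to right):
  rows 0-7 [x1,x2,x3,x4=0000]: 11110000  (ones: 4)
  rows 8-15 [x1,x2,x3,x4=0001]: 00110000  (ones: 2)
  rows 16-23 [x1,x2,x3,x4=0010]: 11110000  (ones: 4)
  rows 24-31 [x1,x2,x3,x4=0011]: 00110000  (ones: 2)
  rows 32-39 [x1,x2,x3,x4=0100]: 11110000  (ones: 4)
  rows 40-47 [x1,x2,x3,x4=0101]: 00110000  (ones: 2)
  rows 48-55 [x1,x2,x3,x4=0110]: 11110000  (ones: 4)
  rows 56-63 [x1,x2,x3,x4=0111]: 00110000  (ones: 2)
  rows 64-71 [x1,x2,x3,x4=1000]: 11110000  (ones: 4)
  rows 72-79 [x1,x2,x3,x4=1001]: 00110000  (ones: 2)
  rows 80-87 [x1,x2,x3,x4=1010]: 11110000  (ones: 4)
  rows 88-95 [x1,x2,x3,x4=1011]: 00110000  (ones: 2)
  rows 96-103 [x1,x2,x3,x4=1100]: 11110000  (ones: 4)
  rows 104-111 [x1,x2,x3,x4=1101]: 00110000  (ones: 2)
  rows 112-119 [x1,x2,x3,x4=1110]: 11110000  (ones: 4)
  rows 120-127 [x1,x2,x3,x4=1111]: 00110000  (ones: 2)
Satisfying assignments = 4+2+4+2+4+2+4+2+4+2+4+2+4+2+4+2 = 48

48


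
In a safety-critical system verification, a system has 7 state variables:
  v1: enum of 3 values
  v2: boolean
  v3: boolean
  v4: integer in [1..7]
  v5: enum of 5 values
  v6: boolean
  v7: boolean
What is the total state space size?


State space = product of domain sizes of all variables.
Domain sizes:
  v1 (enum of 3 values): 3
  v2 (boolean): 2
  v3 (boolean): 2
  v4 (integer in [1..7]): 7
  v5 (enum of 5 values): 5
  v6 (boolean): 2
  v7 (boolean): 2
Product = 3 * 2 * 2 * 7 * 5 * 2 * 2 = 1680

1680


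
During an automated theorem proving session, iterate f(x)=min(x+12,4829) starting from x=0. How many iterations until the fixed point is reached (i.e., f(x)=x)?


Step 1: x=0, cap=4829, increment=12
Step 2: x grows by 12 each step until capped at 4829; fixed point is x=4829
Step 3: iterations = ceil(4829/12) = 403

403


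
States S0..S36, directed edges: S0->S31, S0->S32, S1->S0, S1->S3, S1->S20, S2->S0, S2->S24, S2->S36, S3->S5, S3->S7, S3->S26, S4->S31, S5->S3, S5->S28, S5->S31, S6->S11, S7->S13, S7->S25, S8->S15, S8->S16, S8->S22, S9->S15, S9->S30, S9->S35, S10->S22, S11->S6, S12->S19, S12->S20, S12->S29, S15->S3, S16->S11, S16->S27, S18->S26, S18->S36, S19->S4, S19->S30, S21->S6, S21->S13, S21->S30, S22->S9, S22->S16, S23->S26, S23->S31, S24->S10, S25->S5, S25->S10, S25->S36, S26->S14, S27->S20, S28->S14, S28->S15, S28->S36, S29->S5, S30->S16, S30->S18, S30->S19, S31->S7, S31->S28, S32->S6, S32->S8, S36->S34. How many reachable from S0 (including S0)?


BFS from S0:
  layer 0: {S0}
  layer 1: {S31, S32}
  layer 2: {S6, S7, S8, S28}
  layer 3: {S11, S13, S14, S15, S16, S22, S25, S36}
  layer 4: {S3, S5, S9, S10, S27, S34}
  layer 5: {S20, S26, S30, S35}
  layer 6: {S18, S19}
  layer 7: {S4}
Reachable set: {S0, S3, S4, S5, S6, S7, S8, S9, S10, S11, S13, S14, S15, S16, S18, S19, S20, S22, S25, S26, S27, S28, S30, S31, S32, S34, S35, S36}
Count = 28

28


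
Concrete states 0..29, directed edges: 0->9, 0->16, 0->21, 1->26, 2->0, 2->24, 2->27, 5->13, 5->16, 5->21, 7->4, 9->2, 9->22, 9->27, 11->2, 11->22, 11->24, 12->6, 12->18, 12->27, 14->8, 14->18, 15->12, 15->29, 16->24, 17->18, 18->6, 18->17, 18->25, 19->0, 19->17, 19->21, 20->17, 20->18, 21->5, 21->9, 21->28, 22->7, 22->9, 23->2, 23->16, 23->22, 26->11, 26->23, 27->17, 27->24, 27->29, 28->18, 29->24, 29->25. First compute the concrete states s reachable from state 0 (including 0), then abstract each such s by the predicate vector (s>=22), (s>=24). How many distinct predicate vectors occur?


BFS from 0:
Concrete reachable: {0, 2, 4, 5, 6, 7, 9, 13, 16, 17, 18, 21, 22, 24, 25, 27, 28, 29}
Abstract via predicates (s>=22), (s>=24):
  (0,0) <- {0, 2, 4, 5, 6, 7, 9, 13, 16, 17, 18, 21}
  (1,0) <- {22}
  (1,1) <- {24, 25, 27, 28, 29}
Distinct abstract states = 3

3


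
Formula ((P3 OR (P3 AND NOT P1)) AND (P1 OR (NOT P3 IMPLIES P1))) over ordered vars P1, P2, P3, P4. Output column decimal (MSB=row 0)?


Formula: ((P3 OR (P3 AND NOT P1)) AND (P1 OR (NOT P3 IMPLIES P1))) over P1, P2, P3, P4 (16 rows)
Evaluate each row (bits = P1,P2,P3,P4, MSB first):
  row 0 [0000]: ((0 OR (0 AND NOT 0)) AND (0 OR (NOT 0 IMPLIES 0))) -> 0
  row 1 [0001]: ((0 OR (0 AND NOT 0)) AND (0 OR (NOT 0 IMPLIES 0))) -> 0
  row 2 [0010]: ((1 OR (1 AND NOT 0)) AND (0 OR (NOT 1 IMPLIES 0))) -> 1
  row 3 [0011]: ((1 OR (1 AND NOT 0)) AND (0 OR (NOT 1 IMPLIES 0))) -> 1
  row 4 [0100]: ((0 OR (0 AND NOT 0)) AND (0 OR (NOT 0 IMPLIES 0))) -> 0
  row 5 [0101]: ((0 OR (0 AND NOT 0)) AND (0 OR (NOT 0 IMPLIES 0))) -> 0
  row 6 [0110]: ((1 OR (1 AND NOT 0)) AND (0 OR (NOT 1 IMPLIES 0))) -> 1
  row 7 [0111]: ((1 OR (1 AND NOT 0)) AND (0 OR (NOT 1 IMPLIES 0))) -> 1
  row 8 [1000]: ((0 OR (0 AND NOT 1)) AND (1 OR (NOT 0 IMPLIES 1))) -> 0
  row 9 [1001]: ((0 OR (0 AND NOT 1)) AND (1 OR (NOT 0 IMPLIES 1))) -> 0
  row 10 [1010]: ((1 OR (1 AND NOT 1)) AND (1 OR (NOT 1 IMPLIES 1))) -> 1
  row 11 [1011]: ((1 OR (1 AND NOT 1)) AND (1 OR (NOT 1 IMPLIES 1))) -> 1
  row 12 [1100]: ((0 OR (0 AND NOT 1)) AND (1 OR (NOT 0 IMPLIES 1))) -> 0
  row 13 [1101]: ((0 OR (0 AND NOT 1)) AND (1 OR (NOT 0 IMPLIES 1))) -> 0
  row 14 [1110]: ((1 OR (1 AND NOT 1)) AND (1 OR (NOT 1 IMPLIES 1))) -> 1
  row 15 [1111]: ((1 OR (1 AND NOT 1)) AND (1 OR (NOT 1 IMPLIES 1))) -> 1
Full result column, 4 rows per line (P1,P2 fixed per line; P3,P4 runs 00..11 left to right):
  rows 0-3 [P1,P2=00]: 0011  = hex 3
  rows 4-7 [P1,P2=01]: 0011  = hex 3
  rows 8-11 [P1,P2=10]: 0011  = hex 3
  rows 12-15 [P1,P2=11]: 0011  = hex 3
Output column (row 0 .. row 15) = 0011001100110011
Output column grouped in 4s = 0011 0011 0011 0011 = 0x3333
Convert to decimal digit by digit (value = value*16 + digit):
  3 -> 3
  3*16 + 3 = 51
  51*16 + 3 = 819
  819*16 + 3 = 13107
Decimal = 13107

13107


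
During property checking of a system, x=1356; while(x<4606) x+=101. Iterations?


Step 1: x goes from 1356 toward 4606 by 101; the body runs while x<4606, so iterations = ceil((bound-start)/step)
Step 2: Distance=3250
Step 3: ceil(3250/101)=33

33


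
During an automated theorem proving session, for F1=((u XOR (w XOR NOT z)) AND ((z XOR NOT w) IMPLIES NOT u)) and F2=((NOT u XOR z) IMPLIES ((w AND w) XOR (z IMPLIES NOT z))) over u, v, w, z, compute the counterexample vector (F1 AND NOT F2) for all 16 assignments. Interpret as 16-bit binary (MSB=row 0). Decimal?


F1 = ((u XOR (w XOR NOT z)) AND ((z XOR NOT w) IMPLIES NOT u))
F2 = ((NOT u XOR z) IMPLIES ((w AND w) XOR (z IMPLIES NOT z)))
Counterexample to F1=>F2 is where F1=1 and F2=0.
Evaluate each row (bits = u,v,w,z, MSB first):
  row 0 [0000]: F1=1 F2=1 -> F1&~F2 -> 0
  row 1 [0001]: F1=0 F2=1 -> F1&~F2 -> 0
  row 2 [0010]: F1=0 F2=0 -> F1&~F2 -> 0
  row 3 [0011]: F1=1 F2=1 -> F1&~F2 -> 0
  row 4 [0100]: F1=1 F2=1 -> F1&~F2 -> 0
  row 5 [0101]: F1=0 F2=1 -> F1&~F2 -> 0
  row 6 [0110]: F1=0 F2=0 -> F1&~F2 -> 0
  row 7 [0111]: F1=1 F2=1 -> F1&~F2 -> 0
  row 8 [1000]: F1=0 F2=1 -> F1&~F2 -> 0
  row 9 [1001]: F1=1 F2=0 -> F1&~F2 -> 1
  row 10 [1010]: F1=1 F2=1 -> F1&~F2 -> 0
  row 11 [1011]: F1=0 F2=1 -> F1&~F2 -> 0
  row 12 [1100]: F1=0 F2=1 -> F1&~F2 -> 0
  row 13 [1101]: F1=1 F2=0 -> F1&~F2 -> 1
  row 14 [1110]: F1=1 F2=1 -> F1&~F2 -> 0
  row 15 [1111]: F1=0 F2=1 -> F1&~F2 -> 0
Full result column, 4 rows per line (u,v fixed per line; w,z runs 00..11 left to right):
  rows 0-3 [u,v=00]: 0000  = hex 0
  rows 4-7 [u,v=01]: 0000  = hex 0
  rows 8-11 [u,v=10]: 0100  = hex 4
  rows 12-15 [u,v=11]: 0100  = hex 4
Counterexample vector (row 0 .. row 15) = 0000000001000100
Output column grouped in 4s = 0000 0000 0100 0100 = 0x0044
Convert to decimal digit by digit (value = value*16 + digit):
  0 -> 0
  0*16 + 0 = 0
  0*16 + 4 = 4
  4*16 + 4 = 68
Decimal = 68

68


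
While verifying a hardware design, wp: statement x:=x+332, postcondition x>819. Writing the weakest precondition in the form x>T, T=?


Formula: wp(x:=E, P) = P[E/x] (substitute E for x in postcondition)
Step 1: Postcondition: x>819
Step 2: Substitute x+332 for x: x+332>819
Step 3: Solve for x: x > 819-332 = 487

487


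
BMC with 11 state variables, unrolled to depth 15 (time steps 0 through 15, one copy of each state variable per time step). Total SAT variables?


BMC unrolls to depth k, creating one copy of each state var for steps 0..k.
Step count = 15 + 1 = 16 (steps 0 through 15)
Vars per step = 11
Total = 11 * 16 = 176

176


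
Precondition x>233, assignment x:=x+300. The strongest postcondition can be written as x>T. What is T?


Formula: sp(P, x:=E) = exists old_x. (x = E[old_x/x]) AND P[old_x/x] (old_x is the value of x before the assignment; eliminate old_x by solving x = E[old_x/x] for old_x)
Step 1: Precondition P: x>233, i.e. old_x > 233
Step 2: Assignment gives x = old_x + 300, so old_x = x - 300
Step 3: Substitute into P: x - 300 > 233
Step 4: Simplify: x > 233+300 = 533

533


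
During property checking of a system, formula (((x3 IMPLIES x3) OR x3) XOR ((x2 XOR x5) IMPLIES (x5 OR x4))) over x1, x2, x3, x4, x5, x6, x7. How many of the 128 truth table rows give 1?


Formula: (((x3 IMPLIES x3) OR x3) XOR ((x2 XOR x5) IMPLIES (x5 OR x4))) over 7 vars (128 rows)
Evaluate each row (x1, x2, x3, x4, x5, x6, x7 as bits, MSB first):
  row 0 [0000000]: (((0 IMPLIES 0) OR 0) XOR ((0 XOR 0) IMPLIES (0 OR 0))) -> 0
  row 1 [0000001]: (((0 IMPLIES 0) OR 0) XOR ((0 XOR 0) IMPLIES (0 OR 0))) -> 0
  row 2 [0000010]: (((0 IMPLIES 0) OR 0) XOR ((0 XOR 0) IMPLIES (0 OR 0))) -> 0
  row 3 [0000011]: (((0 IMPLIES 0) OR 0) XOR ((0 XOR 0) IMPLIES (0 OR 0))) -> 0
  row 4 [0000100]: (((0 IMPLIES 0) OR 0) XOR ((0 XOR 1) IMPLIES (1 OR 0))) -> 0
  (every remaining row is evaluated the same way; all 128 results are listed next)
Full result column, 8 rows per line (x1,x2,x3,x4 fixed per line; x5,x6,x7 runs 000..111 left to right):
  rows 0-7 [x1,x2,x3,x4=0000]: 00000000  (ones: 0)
  rows 8-15 [x1,x2,x3,x4=0001]: 00000000  (ones: 0)
  rows 16-23 [x1,x2,x3,x4=0010]: 00000000  (ones: 0)
  rows 24-31 [x1,x2,x3,x4=0011]: 00000000  (ones: 0)
  rows 32-39 [x1,x2,x3,x4=0100]: 11110000  (ones: 4)
  rows 40-47 [x1,x2,x3,x4=0101]: 00000000  (ones: 0)
  rows 48-55 [x1,x2,x3,x4=0110]: 11110000  (ones: 4)
  rows 56-63 [x1,x2,x3,x4=0111]: 00000000  (ones: 0)
  rows 64-71 [x1,x2,x3,x4=1000]: 00000000  (ones: 0)
  rows 72-79 [x1,x2,x3,x4=1001]: 00000000  (ones: 0)
  rows 80-87 [x1,x2,x3,x4=1010]: 00000000  (ones: 0)
  rows 88-95 [x1,x2,x3,x4=1011]: 00000000  (ones: 0)
  rows 96-103 [x1,x2,x3,x4=1100]: 11110000  (ones: 4)
  rows 104-111 [x1,x2,x3,x4=1101]: 00000000  (ones: 0)
  rows 112-119 [x1,x2,x3,x4=1110]: 11110000  (ones: 4)
  rows 120-127 [x1,x2,x3,x4=1111]: 00000000  (ones: 0)
Count of 1-rows = 0+0+0+0+4+0+4+0+0+0+0+0+4+0+4+0 = 16

16


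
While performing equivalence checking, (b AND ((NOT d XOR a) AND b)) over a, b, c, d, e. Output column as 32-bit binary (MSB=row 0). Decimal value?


Formula: (b AND ((NOT d XOR a) AND b)) over a, b, c, d, e (32 rows)
Evaluate each row (bits = a,b,c,d,e, MSB first):
  row 0 [00000]: (0 AND ((NOT 0 XOR 0) AND 0)) -> 0
  row 1 [00001]: (0 AND ((NOT 0 XOR 0) AND 0)) -> 0
  row 2 [00010]: (0 AND ((NOT 1 XOR 0) AND 0)) -> 0
  row 3 [00011]: (0 AND ((NOT 1 XOR 0) AND 0)) -> 0
  row 4 [00100]: (0 AND ((NOT 0 XOR 0) AND 0)) -> 0
  row 5 [00101]: (0 AND ((NOT 0 XOR 0) AND 0)) -> 0
  row 6 [00110]: (0 AND ((NOT 1 XOR 0) AND 0)) -> 0
  row 7 [00111]: (0 AND ((NOT 1 XOR 0) AND 0)) -> 0
  row 8 [01000]: (1 AND ((NOT 0 XOR 0) AND 1)) -> 1
  row 9 [01001]: (1 AND ((NOT 0 XOR 0) AND 1)) -> 1
  row 10 [01010]: (1 AND ((NOT 1 XOR 0) AND 1)) -> 0
  row 11 [01011]: (1 AND ((NOT 1 XOR 0) AND 1)) -> 0
  row 12 [01100]: (1 AND ((NOT 0 XOR 0) AND 1)) -> 1
  row 13 [01101]: (1 AND ((NOT 0 XOR 0) AND 1)) -> 1
  row 14 [01110]: (1 AND ((NOT 1 XOR 0) AND 1)) -> 0
  row 15 [01111]: (1 AND ((NOT 1 XOR 0) AND 1)) -> 0
  row 16 [10000]: (0 AND ((NOT 0 XOR 1) AND 0)) -> 0
  row 17 [10001]: (0 AND ((NOT 0 XOR 1) AND 0)) -> 0
  row 18 [10010]: (0 AND ((NOT 1 XOR 1) AND 0)) -> 0
  row 19 [10011]: (0 AND ((NOT 1 XOR 1) AND 0)) -> 0
  row 20 [10100]: (0 AND ((NOT 0 XOR 1) AND 0)) -> 0
  row 21 [10101]: (0 AND ((NOT 0 XOR 1) AND 0)) -> 0
  row 22 [10110]: (0 AND ((NOT 1 XOR 1) AND 0)) -> 0
  row 23 [10111]: (0 AND ((NOT 1 XOR 1) AND 0)) -> 0
  row 24 [11000]: (1 AND ((NOT 0 XOR 1) AND 1)) -> 0
  row 25 [11001]: (1 AND ((NOT 0 XOR 1) AND 1)) -> 0
  row 26 [11010]: (1 AND ((NOT 1 XOR 1) AND 1)) -> 1
  row 27 [11011]: (1 AND ((NOT 1 XOR 1) AND 1)) -> 1
  row 28 [11100]: (1 AND ((NOT 0 XOR 1) AND 1)) -> 0
  row 29 [11101]: (1 AND ((NOT 0 XOR 1) AND 1)) -> 0
  row 30 [11110]: (1 AND ((NOT 1 XOR 1) AND 1)) -> 1
  row 31 [11111]: (1 AND ((NOT 1 XOR 1) AND 1)) -> 1
Full result column, 4 rows per line (a,b,c fixed per line; d,e runs 00..11 left to right):
  rows 0-3 [a,b,c=000]: 0000  = hex 0
  rows 4-7 [a,b,c=001]: 0000  = hex 0
  rows 8-11 [a,b,c=010]: 1100  = hex C
  rows 12-15 [a,b,c=011]: 1100  = hex C
  rows 16-19 [a,b,c=100]: 0000  = hex 0
  rows 20-23 [a,b,c=101]: 0000  = hex 0
  rows 24-27 [a,b,c=110]: 0011  = hex 3
  rows 28-31 [a,b,c=111]: 0011  = hex 3
Output column (row 0 .. row 31) = 00000000110011000000000000110011
Output column grouped in 4s = 0000 0000 1100 1100 0000 0000 0011 0011 = 0x00CC0033
Convert to decimal digit by digit (value = value*16 + digit):
  0 -> 0
  0*16 + 0 = 0
  0*16 + 12 (C) = 12
  12*16 + 12 (C) = 204
  204*16 + 0 = 3264
  3264*16 + 0 = 52224
  52224*16 + 3 = 835587
  835587*16 + 3 = 13369395
Decimal = 13369395

13369395


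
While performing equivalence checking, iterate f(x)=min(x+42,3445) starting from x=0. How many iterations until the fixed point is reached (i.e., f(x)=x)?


Step 1: x=0, cap=3445, increment=42
Step 2: x grows by 42 each step until capped at 3445; fixed point is x=3445
Step 3: iterations = ceil(3445/42) = 83

83


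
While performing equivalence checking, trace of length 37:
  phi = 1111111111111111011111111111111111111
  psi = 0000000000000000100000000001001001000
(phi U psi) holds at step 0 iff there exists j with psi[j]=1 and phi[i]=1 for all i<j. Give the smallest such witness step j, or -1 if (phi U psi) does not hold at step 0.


(phi U psi) at 0: need smallest j with psi[j]=1 and phi[i]=1 for all i in [0,j).
Scan from step 0:
  step 0: phi=1, psi=0 -> continue
  step 1: phi=1, psi=0 -> continue
  step 2: phi=1, psi=0 -> continue
  step 3: phi=1, psi=0 -> continue
  step 16: psi=1 and phi held for [0,16) -> witness found
Witness step = 16

16


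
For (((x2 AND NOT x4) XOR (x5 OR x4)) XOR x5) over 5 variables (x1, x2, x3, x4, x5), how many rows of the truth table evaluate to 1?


Formula: (((x2 AND NOT x4) XOR (x5 OR x4)) XOR x5) over 5 vars (32 rows)
Evaluate each row (x1, x2, x3, x4, x5 as bits, MSB first):
  row 0 [00000]: (((0 AND NOT 0) XOR (0 OR 0)) XOR 0) -> 0
  row 1 [00001]: (((0 AND NOT 0) XOR (1 OR 0)) XOR 1) -> 0
  row 2 [00010]: (((0 AND NOT 1) XOR (0 OR 1)) XOR 0) -> 1
  row 3 [00011]: (((0 AND NOT 1) XOR (1 OR 1)) XOR 1) -> 0
  row 4 [00100]: (((0 AND NOT 0) XOR (0 OR 0)) XOR 0) -> 0
  row 5 [00101]: (((0 AND NOT 0) XOR (1 OR 0)) XOR 1) -> 0
  row 6 [00110]: (((0 AND NOT 1) XOR (0 OR 1)) XOR 0) -> 1
  row 7 [00111]: (((0 AND NOT 1) XOR (1 OR 1)) XOR 1) -> 0
  row 8 [01000]: (((1 AND NOT 0) XOR (0 OR 0)) XOR 0) -> 1
  row 9 [01001]: (((1 AND NOT 0) XOR (1 OR 0)) XOR 1) -> 1
  row 10 [01010]: (((1 AND NOT 1) XOR (0 OR 1)) XOR 0) -> 1
  row 11 [01011]: (((1 AND NOT 1) XOR (1 OR 1)) XOR 1) -> 0
  row 12 [01100]: (((1 AND NOT 0) XOR (0 OR 0)) XOR 0) -> 1
  row 13 [01101]: (((1 AND NOT 0) XOR (1 OR 0)) XOR 1) -> 1
  row 14 [01110]: (((1 AND NOT 1) XOR (0 OR 1)) XOR 0) -> 1
  row 15 [01111]: (((1 AND NOT 1) XOR (1 OR 1)) XOR 1) -> 0
  row 16 [10000]: (((0 AND NOT 0) XOR (0 OR 0)) XOR 0) -> 0
  row 17 [10001]: (((0 AND NOT 0) XOR (1 OR 0)) XOR 1) -> 0
  row 18 [10010]: (((0 AND NOT 1) XOR (0 OR 1)) XOR 0) -> 1
  row 19 [10011]: (((0 AND NOT 1) XOR (1 OR 1)) XOR 1) -> 0
  row 20 [10100]: (((0 AND NOT 0) XOR (0 OR 0)) XOR 0) -> 0
  row 21 [10101]: (((0 AND NOT 0) XOR (1 OR 0)) XOR 1) -> 0
  row 22 [10110]: (((0 AND NOT 1) XOR (0 OR 1)) XOR 0) -> 1
  row 23 [10111]: (((0 AND NOT 1) XOR (1 OR 1)) XOR 1) -> 0
  row 24 [11000]: (((1 AND NOT 0) XOR (0 OR 0)) XOR 0) -> 1
  row 25 [11001]: (((1 AND NOT 0) XOR (1 OR 0)) XOR 1) -> 1
  row 26 [11010]: (((1 AND NOT 1) XOR (0 OR 1)) XOR 0) -> 1
  row 27 [11011]: (((1 AND NOT 1) XOR (1 OR 1)) XOR 1) -> 0
  row 28 [11100]: (((1 AND NOT 0) XOR (0 OR 0)) XOR 0) -> 1
  row 29 [11101]: (((1 AND NOT 0) XOR (1 OR 0)) XOR 1) -> 1
  row 30 [11110]: (((1 AND NOT 1) XOR (0 OR 1)) XOR 0) -> 1
  row 31 [11111]: (((1 AND NOT 1) XOR (1 OR 1)) XOR 1) -> 0
Full result column, 8 rows per line (x1,x2 fixed per line; x3,x4,x5 runs 000..111 left to right):
  rows 0-7 [x1,x2=00]: 00100010  (ones: 2)
  rows 8-15 [x1,x2=01]: 11101110  (ones: 6)
  rows 16-23 [x1,x2=10]: 00100010  (ones: 2)
  rows 24-31 [x1,x2=11]: 11101110  (ones: 6)
Count of 1-rows = 2+6+2+6 = 16

16


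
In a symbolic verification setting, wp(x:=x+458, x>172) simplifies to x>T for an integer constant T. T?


Formula: wp(x:=E, P) = P[E/x] (substitute E for x in postcondition)
Step 1: Postcondition: x>172
Step 2: Substitute x+458 for x: x+458>172
Step 3: Solve for x: x > 172-458 = -286

-286


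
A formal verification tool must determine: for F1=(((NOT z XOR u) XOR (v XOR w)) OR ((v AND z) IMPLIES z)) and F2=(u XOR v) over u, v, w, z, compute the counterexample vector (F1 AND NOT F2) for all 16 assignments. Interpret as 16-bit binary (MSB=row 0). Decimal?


F1 = (((NOT z XOR u) XOR (v XOR w)) OR ((v AND z) IMPLIES z))
F2 = (u XOR v)
Counterexample to F1=>F2 is where F1=1 and F2=0.
Evaluate each row (bits = u,v,w,z, MSB first):
  row 0 [0000]: F1=1 F2=0 -> F1&~F2 -> 1
  row 1 [0001]: F1=1 F2=0 -> F1&~F2 -> 1
  row 2 [0010]: F1=1 F2=0 -> F1&~F2 -> 1
  row 3 [0011]: F1=1 F2=0 -> F1&~F2 -> 1
  row 4 [0100]: F1=1 F2=1 -> F1&~F2 -> 0
  row 5 [0101]: F1=1 F2=1 -> F1&~F2 -> 0
  row 6 [0110]: F1=1 F2=1 -> F1&~F2 -> 0
  row 7 [0111]: F1=1 F2=1 -> F1&~F2 -> 0
  row 8 [1000]: F1=1 F2=1 -> F1&~F2 -> 0
  row 9 [1001]: F1=1 F2=1 -> F1&~F2 -> 0
  row 10 [1010]: F1=1 F2=1 -> F1&~F2 -> 0
  row 11 [1011]: F1=1 F2=1 -> F1&~F2 -> 0
  row 12 [1100]: F1=1 F2=0 -> F1&~F2 -> 1
  row 13 [1101]: F1=1 F2=0 -> F1&~F2 -> 1
  row 14 [1110]: F1=1 F2=0 -> F1&~F2 -> 1
  row 15 [1111]: F1=1 F2=0 -> F1&~F2 -> 1
Full result column, 4 rows per line (u,v fixed per line; w,z runs 00..11 left to right):
  rows 0-3 [u,v=00]: 1111  = hex F
  rows 4-7 [u,v=01]: 0000  = hex 0
  rows 8-11 [u,v=10]: 0000  = hex 0
  rows 12-15 [u,v=11]: 1111  = hex F
Counterexample vector (row 0 .. row 15) = 1111000000001111
Output column grouped in 4s = 1111 0000 0000 1111 = 0xF00F
Convert to decimal digit by digit (value = value*16 + digit):
  F -> 15
  15*16 + 0 = 240
  240*16 + 0 = 3840
  3840*16 + 15 (F) = 61455
Decimal = 61455

61455


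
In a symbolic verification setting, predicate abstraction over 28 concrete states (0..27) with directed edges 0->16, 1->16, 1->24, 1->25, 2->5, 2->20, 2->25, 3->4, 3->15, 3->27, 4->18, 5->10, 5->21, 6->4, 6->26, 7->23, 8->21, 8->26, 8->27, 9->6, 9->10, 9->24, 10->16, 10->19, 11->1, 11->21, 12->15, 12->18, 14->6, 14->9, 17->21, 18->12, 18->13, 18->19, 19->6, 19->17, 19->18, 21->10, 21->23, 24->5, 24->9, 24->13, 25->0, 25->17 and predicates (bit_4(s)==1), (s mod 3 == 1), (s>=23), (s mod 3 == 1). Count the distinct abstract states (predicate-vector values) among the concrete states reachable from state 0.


BFS from 0:
Concrete reachable: {0, 16}
Abstract via predicates (bit_4(s)==1), (s mod 3 == 1), (s>=23), (s mod 3 == 1):
  (0,0,0,0) <- {0}
  (1,1,0,1) <- {16}
Distinct abstract states = 2

2


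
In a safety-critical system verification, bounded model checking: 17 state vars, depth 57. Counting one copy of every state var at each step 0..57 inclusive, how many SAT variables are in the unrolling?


BMC unrolls to depth k, creating one copy of each state var for steps 0..k.
Step count = 57 + 1 = 58 (steps 0 through 57)
Vars per step = 17
Total = 17 * 58 = 986

986


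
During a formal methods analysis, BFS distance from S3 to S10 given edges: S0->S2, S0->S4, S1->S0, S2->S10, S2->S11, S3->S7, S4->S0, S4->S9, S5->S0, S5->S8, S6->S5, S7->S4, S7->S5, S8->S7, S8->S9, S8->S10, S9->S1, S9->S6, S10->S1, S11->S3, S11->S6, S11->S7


BFS layer-by-layer from S3:
  dist 0: {S3}
  dist 1: {S7}
  dist 2: {S4, S5}
  dist 3: {S0, S8, S9}
  dist 4: {S1, S2, S6, S10}
  -> S10 reached at distance 4
Shortest path length = 4

4


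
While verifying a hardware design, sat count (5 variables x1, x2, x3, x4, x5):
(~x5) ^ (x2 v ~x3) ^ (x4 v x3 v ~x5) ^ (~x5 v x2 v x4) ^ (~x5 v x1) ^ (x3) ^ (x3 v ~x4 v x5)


CNF with 7 clauses over 5 vars (32 assignments).
An assignment satisfies CNF iff every clause has >=1 true literal.
Check each row (bits = x1,x2,x3,x4,x5; clause T/F shown):
  row 0 [00000]: clauses=TTTTTFT -> 0
  row 1 [00001]: clauses=FTFFFFT -> 0
  row 2 [00010]: clauses=TTTTTFF -> 0
  row 3 [00011]: clauses=FTTTFFT -> 0
  row 4 [00100]: clauses=TFTTTTT -> 0
  row 5 [00101]: clauses=FFTFFTT -> 0
  row 6 [00110]: clauses=TFTTTTT -> 0
  row 7 [00111]: clauses=FFTTFTT -> 0
  row 8 [01000]: clauses=TTTTTFT -> 0
  row 9 [01001]: clauses=FTFTFFT -> 0
  row 10 [01010]: clauses=TTTTTFF -> 0
  row 11 [01011]: clauses=FTTTFFT -> 0
  row 12 [01100]: clauses=TTTTTTT -> 1
  row 13 [01101]: clauses=FTTTFTT -> 0
  row 14 [01110]: clauses=TTTTTTT -> 1
  row 15 [01111]: clauses=FTTTFTT -> 0
  row 16 [10000]: clauses=TTTTTFT -> 0
  row 17 [10001]: clauses=FTFFTFT -> 0
  row 18 [10010]: clauses=TTTTTFF -> 0
  row 19 [10011]: clauses=FTTTTFT -> 0
  row 20 [10100]: clauses=TFTTTTT -> 0
  row 21 [10101]: clauses=FFTFTTT -> 0
  row 22 [10110]: clauses=TFTTTTT -> 0
  row 23 [10111]: clauses=FFTTTTT -> 0
  row 24 [11000]: clauses=TTTTTFT -> 0
  row 25 [11001]: clauses=FTFTTFT -> 0
  row 26 [11010]: clauses=TTTTTFF -> 0
  row 27 [11011]: clauses=FTTTTFT -> 0
  row 28 [11100]: clauses=TTTTTTT -> 1
  row 29 [11101]: clauses=FTTTTTT -> 0
  row 30 [11110]: clauses=TTTTTTT -> 1
  row 31 [11111]: clauses=FTTTTTT -> 0
Full result column, 8 rows per line (x1,x2 fixed per line; x3,x4,x5 runs 000..111 left to right):
  rows 0-7 [x1,x2=00]: 00000000  (ones: 0)
  rows 8-15 [x1,x2=01]: 00001010  (ones: 2)
  rows 16-23 [x1,x2=10]: 00000000  (ones: 0)
  rows 24-31 [x1,x2=11]: 00001010  (ones: 2)
Satisfying assignments = 0+2+0+2 = 4

4


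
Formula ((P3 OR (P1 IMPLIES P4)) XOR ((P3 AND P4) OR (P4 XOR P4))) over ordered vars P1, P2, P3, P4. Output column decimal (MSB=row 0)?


Formula: ((P3 OR (P1 IMPLIES P4)) XOR ((P3 AND P4) OR (P4 XOR P4))) over P1, P2, P3, P4 (16 rows)
Evaluate each row (bits = P1,P2,P3,P4, MSB first):
  row 0 [0000]: ((0 OR (0 IMPLIES 0)) XOR ((0 AND 0) OR (0 XOR 0))) -> 1
  row 1 [0001]: ((0 OR (0 IMPLIES 1)) XOR ((0 AND 1) OR (1 XOR 1))) -> 1
  row 2 [0010]: ((1 OR (0 IMPLIES 0)) XOR ((1 AND 0) OR (0 XOR 0))) -> 1
  row 3 [0011]: ((1 OR (0 IMPLIES 1)) XOR ((1 AND 1) OR (1 XOR 1))) -> 0
  row 4 [0100]: ((0 OR (0 IMPLIES 0)) XOR ((0 AND 0) OR (0 XOR 0))) -> 1
  row 5 [0101]: ((0 OR (0 IMPLIES 1)) XOR ((0 AND 1) OR (1 XOR 1))) -> 1
  row 6 [0110]: ((1 OR (0 IMPLIES 0)) XOR ((1 AND 0) OR (0 XOR 0))) -> 1
  row 7 [0111]: ((1 OR (0 IMPLIES 1)) XOR ((1 AND 1) OR (1 XOR 1))) -> 0
  row 8 [1000]: ((0 OR (1 IMPLIES 0)) XOR ((0 AND 0) OR (0 XOR 0))) -> 0
  row 9 [1001]: ((0 OR (1 IMPLIES 1)) XOR ((0 AND 1) OR (1 XOR 1))) -> 1
  row 10 [1010]: ((1 OR (1 IMPLIES 0)) XOR ((1 AND 0) OR (0 XOR 0))) -> 1
  row 11 [1011]: ((1 OR (1 IMPLIES 1)) XOR ((1 AND 1) OR (1 XOR 1))) -> 0
  row 12 [1100]: ((0 OR (1 IMPLIES 0)) XOR ((0 AND 0) OR (0 XOR 0))) -> 0
  row 13 [1101]: ((0 OR (1 IMPLIES 1)) XOR ((0 AND 1) OR (1 XOR 1))) -> 1
  row 14 [1110]: ((1 OR (1 IMPLIES 0)) XOR ((1 AND 0) OR (0 XOR 0))) -> 1
  row 15 [1111]: ((1 OR (1 IMPLIES 1)) XOR ((1 AND 1) OR (1 XOR 1))) -> 0
Full result column, 4 rows per line (P1,P2 fixed per line; P3,P4 runs 00..11 left to right):
  rows 0-3 [P1,P2=00]: 1110  = hex E
  rows 4-7 [P1,P2=01]: 1110  = hex E
  rows 8-11 [P1,P2=10]: 0110  = hex 6
  rows 12-15 [P1,P2=11]: 0110  = hex 6
Output column (row 0 .. row 15) = 1110111001100110
Output column grouped in 4s = 1110 1110 0110 0110 = 0xEE66
Convert to decimal digit by digit (value = value*16 + digit):
  E -> 14
  14*16 + 14 (E) = 238
  238*16 + 6 = 3814
  3814*16 + 6 = 61030
Decimal = 61030

61030


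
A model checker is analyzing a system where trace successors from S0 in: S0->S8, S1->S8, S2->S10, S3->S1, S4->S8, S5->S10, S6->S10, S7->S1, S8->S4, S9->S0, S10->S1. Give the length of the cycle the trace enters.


Trace from S0 until a state repeats:
  S0 -> S8 -> S4 -> S8
S8 first seen at step 1, revisited at step 3.
Cycle length = 3 - 1 = 2

2


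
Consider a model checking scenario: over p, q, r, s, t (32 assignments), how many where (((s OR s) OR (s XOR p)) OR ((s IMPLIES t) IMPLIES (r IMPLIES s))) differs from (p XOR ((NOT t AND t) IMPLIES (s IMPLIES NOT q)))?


F1 = (((s OR s) OR (s XOR p)) OR ((s IMPLIES t) IMPLIES (r IMPLIES s)))
F2 = (p XOR ((NOT t AND t) IMPLIES (s IMPLIES NOT q)))
Evaluate both on each of 32 rows (bits = p,q,r,s,t):
  row 0 [00000]: F1=1 F2=1 -> 0
  row 1 [00001]: F1=1 F2=1 -> 0
  row 2 [00010]: F1=1 F2=1 -> 0
  row 3 [00011]: F1=1 F2=1 -> 0
  row 4 [00100]: F1=0 F2=1 (differ) -> 1
  row 5 [00101]: F1=0 F2=1 (differ) -> 1
  row 6 [00110]: F1=1 F2=1 -> 0
  row 7 [00111]: F1=1 F2=1 -> 0
  row 8 [01000]: F1=1 F2=1 -> 0
  row 9 [01001]: F1=1 F2=1 -> 0
  row 10 [01010]: F1=1 F2=1 -> 0
  row 11 [01011]: F1=1 F2=1 -> 0
  row 12 [01100]: F1=0 F2=1 (differ) -> 1
  row 13 [01101]: F1=0 F2=1 (differ) -> 1
  row 14 [01110]: F1=1 F2=1 -> 0
  row 15 [01111]: F1=1 F2=1 -> 0
  row 16 [10000]: F1=1 F2=0 (differ) -> 1
  row 17 [10001]: F1=1 F2=0 (differ) -> 1
  row 18 [10010]: F1=1 F2=0 (differ) -> 1
  row 19 [10011]: F1=1 F2=0 (differ) -> 1
  row 20 [10100]: F1=1 F2=0 (differ) -> 1
  row 21 [10101]: F1=1 F2=0 (differ) -> 1
  row 22 [10110]: F1=1 F2=0 (differ) -> 1
  row 23 [10111]: F1=1 F2=0 (differ) -> 1
  row 24 [11000]: F1=1 F2=0 (differ) -> 1
  row 25 [11001]: F1=1 F2=0 (differ) -> 1
  row 26 [11010]: F1=1 F2=0 (differ) -> 1
  row 27 [11011]: F1=1 F2=0 (differ) -> 1
  row 28 [11100]: F1=1 F2=0 (differ) -> 1
  row 29 [11101]: F1=1 F2=0 (differ) -> 1
  row 30 [11110]: F1=1 F2=0 (differ) -> 1
  row 31 [11111]: F1=1 F2=0 (differ) -> 1
Full result column, 8 rows per line (p,q fixed per line; r,s,t runs 000..111 left to right):
  rows 0-7 [p,q=00]: 00001100  (ones: 2)
  rows 8-15 [p,q=01]: 00001100  (ones: 2)
  rows 16-23 [p,q=10]: 11111111  (ones: 8)
  rows 24-31 [p,q=11]: 11111111  (ones: 8)
Disagreements = 2+2+8+8 = 20

20


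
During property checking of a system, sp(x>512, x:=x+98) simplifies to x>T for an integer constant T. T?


Formula: sp(P, x:=E) = exists old_x. (x = E[old_x/x]) AND P[old_x/x] (old_x is the value of x before the assignment; eliminate old_x by solving x = E[old_x/x] for old_x)
Step 1: Precondition P: x>512, i.e. old_x > 512
Step 2: Assignment gives x = old_x + 98, so old_x = x - 98
Step 3: Substitute into P: x - 98 > 512
Step 4: Simplify: x > 512+98 = 610

610


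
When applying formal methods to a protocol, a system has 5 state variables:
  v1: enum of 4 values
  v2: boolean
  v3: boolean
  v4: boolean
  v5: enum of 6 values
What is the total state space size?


State space = product of domain sizes of all variables.
Domain sizes:
  v1 (enum of 4 values): 4
  v2 (boolean): 2
  v3 (boolean): 2
  v4 (boolean): 2
  v5 (enum of 6 values): 6
Product = 4 * 2 * 2 * 2 * 6 = 192

192


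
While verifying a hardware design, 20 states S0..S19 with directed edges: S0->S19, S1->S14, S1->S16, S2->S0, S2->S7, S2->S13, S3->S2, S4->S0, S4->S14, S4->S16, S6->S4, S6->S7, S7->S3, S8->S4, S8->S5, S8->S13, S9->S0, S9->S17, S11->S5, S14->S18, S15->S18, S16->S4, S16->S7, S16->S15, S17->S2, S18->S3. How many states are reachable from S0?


BFS from S0:
  layer 0: {S0}
  layer 1: {S19}
Reachable set: {S0, S19}
Count = 2

2


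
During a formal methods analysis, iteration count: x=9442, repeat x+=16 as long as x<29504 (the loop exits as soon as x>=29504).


Step 1: x goes from 9442 toward 29504 by 16; the body runs while x<29504, so iterations = ceil((bound-start)/step)
Step 2: Distance=20062
Step 3: ceil(20062/16)=1254

1254


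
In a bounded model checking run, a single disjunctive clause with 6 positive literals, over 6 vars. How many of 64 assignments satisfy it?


Step 1: Total=2^6=64
Step 2: Unsat when all 6 false: 2^0=1
Step 3: Sat=64-1=63

63


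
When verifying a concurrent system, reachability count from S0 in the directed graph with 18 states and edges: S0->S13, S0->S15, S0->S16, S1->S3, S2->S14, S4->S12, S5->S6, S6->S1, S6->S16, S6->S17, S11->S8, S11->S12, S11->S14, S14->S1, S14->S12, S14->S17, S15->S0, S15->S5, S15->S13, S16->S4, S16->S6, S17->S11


BFS from S0:
  layer 0: {S0}
  layer 1: {S13, S15, S16}
  layer 2: {S4, S5, S6}
  layer 3: {S1, S12, S17}
  layer 4: {S3, S11}
  layer 5: {S8, S14}
Reachable set: {S0, S1, S3, S4, S5, S6, S8, S11, S12, S13, S14, S15, S16, S17}
Count = 14

14


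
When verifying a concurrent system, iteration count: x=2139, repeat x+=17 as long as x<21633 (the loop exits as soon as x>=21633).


Step 1: x goes from 2139 toward 21633 by 17; the body runs while x<21633, so iterations = ceil((bound-start)/step)
Step 2: Distance=19494
Step 3: ceil(19494/17)=1147

1147


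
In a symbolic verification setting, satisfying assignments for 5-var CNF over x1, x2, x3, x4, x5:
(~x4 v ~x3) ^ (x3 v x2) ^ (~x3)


CNF with 3 clauses over 5 vars (32 assignments).
An assignment satisfies CNF iff every clause has >=1 true literal.
Check each row (bits = x1,x2,x3,x4,x5; clause T/F shown):
  row 0 [00000]: clauses=TFT -> 0
  row 1 [00001]: clauses=TFT -> 0
  row 2 [00010]: clauses=TFT -> 0
  row 3 [00011]: clauses=TFT -> 0
  row 4 [00100]: clauses=TTF -> 0
  row 5 [00101]: clauses=TTF -> 0
  row 6 [00110]: clauses=FTF -> 0
  row 7 [00111]: clauses=FTF -> 0
  row 8 [01000]: clauses=TTT -> 1
  row 9 [01001]: clauses=TTT -> 1
  row 10 [01010]: clauses=TTT -> 1
  row 11 [01011]: clauses=TTT -> 1
  row 12 [01100]: clauses=TTF -> 0
  row 13 [01101]: clauses=TTF -> 0
  row 14 [01110]: clauses=FTF -> 0
  row 15 [01111]: clauses=FTF -> 0
  row 16 [10000]: clauses=TFT -> 0
  row 17 [10001]: clauses=TFT -> 0
  row 18 [10010]: clauses=TFT -> 0
  row 19 [10011]: clauses=TFT -> 0
  row 20 [10100]: clauses=TTF -> 0
  row 21 [10101]: clauses=TTF -> 0
  row 22 [10110]: clauses=FTF -> 0
  row 23 [10111]: clauses=FTF -> 0
  row 24 [11000]: clauses=TTT -> 1
  row 25 [11001]: clauses=TTT -> 1
  row 26 [11010]: clauses=TTT -> 1
  row 27 [11011]: clauses=TTT -> 1
  row 28 [11100]: clauses=TTF -> 0
  row 29 [11101]: clauses=TTF -> 0
  row 30 [11110]: clauses=FTF -> 0
  row 31 [11111]: clauses=FTF -> 0
Full result column, 8 rows per line (x1,x2 fixed per line; x3,x4,x5 runs 000..111 left to right):
  rows 0-7 [x1,x2=00]: 00000000  (ones: 0)
  rows 8-15 [x1,x2=01]: 11110000  (ones: 4)
  rows 16-23 [x1,x2=10]: 00000000  (ones: 0)
  rows 24-31 [x1,x2=11]: 11110000  (ones: 4)
Satisfying assignments = 0+4+0+4 = 8

8


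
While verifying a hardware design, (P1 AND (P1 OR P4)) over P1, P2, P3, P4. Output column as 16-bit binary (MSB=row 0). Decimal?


Formula: (P1 AND (P1 OR P4)) over P1, P2, P3, P4 (16 rows)
Evaluate each row (bits = P1,P2,P3,P4, MSB first):
  row 0 [0000]: (0 AND (0 OR 0)) -> 0
  row 1 [0001]: (0 AND (0 OR 1)) -> 0
  row 2 [0010]: (0 AND (0 OR 0)) -> 0
  row 3 [0011]: (0 AND (0 OR 1)) -> 0
  row 4 [0100]: (0 AND (0 OR 0)) -> 0
  row 5 [0101]: (0 AND (0 OR 1)) -> 0
  row 6 [0110]: (0 AND (0 OR 0)) -> 0
  row 7 [0111]: (0 AND (0 OR 1)) -> 0
  row 8 [1000]: (1 AND (1 OR 0)) -> 1
  row 9 [1001]: (1 AND (1 OR 1)) -> 1
  row 10 [1010]: (1 AND (1 OR 0)) -> 1
  row 11 [1011]: (1 AND (1 OR 1)) -> 1
  row 12 [1100]: (1 AND (1 OR 0)) -> 1
  row 13 [1101]: (1 AND (1 OR 1)) -> 1
  row 14 [1110]: (1 AND (1 OR 0)) -> 1
  row 15 [1111]: (1 AND (1 OR 1)) -> 1
Full result column, 4 rows per line (P1,P2 fixed per line; P3,P4 runs 00..11 left to right):
  rows 0-3 [P1,P2=00]: 0000  = hex 0
  rows 4-7 [P1,P2=01]: 0000  = hex 0
  rows 8-11 [P1,P2=10]: 1111  = hex F
  rows 12-15 [P1,P2=11]: 1111  = hex F
Output column (row 0 .. row 15) = 0000000011111111
Output column grouped in 4s = 0000 0000 1111 1111 = 0x00FF
Convert to decimal digit by digit (value = value*16 + digit):
  0 -> 0
  0*16 + 0 = 0
  0*16 + 15 (F) = 15
  15*16 + 15 (F) = 255
Decimal = 255

255


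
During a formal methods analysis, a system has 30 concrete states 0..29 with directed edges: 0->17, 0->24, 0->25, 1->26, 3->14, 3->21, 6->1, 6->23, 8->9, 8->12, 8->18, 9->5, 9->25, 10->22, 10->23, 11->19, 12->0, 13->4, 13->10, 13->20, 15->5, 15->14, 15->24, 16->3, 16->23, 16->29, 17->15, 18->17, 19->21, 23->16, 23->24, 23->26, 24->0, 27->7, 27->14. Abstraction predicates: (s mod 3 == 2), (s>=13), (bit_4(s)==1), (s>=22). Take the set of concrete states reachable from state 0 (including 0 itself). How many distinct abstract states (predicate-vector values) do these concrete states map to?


BFS from 0:
Concrete reachable: {0, 5, 14, 15, 17, 24, 25}
Abstract via predicates (s mod 3 == 2), (s>=13), (bit_4(s)==1), (s>=22):
  (0,0,0,0) <- {0}
  (0,1,0,0) <- {15}
  (0,1,1,1) <- {24, 25}
  (1,0,0,0) <- {5}
  (1,1,0,0) <- {14}
  (1,1,1,0) <- {17}
Distinct abstract states = 6

6


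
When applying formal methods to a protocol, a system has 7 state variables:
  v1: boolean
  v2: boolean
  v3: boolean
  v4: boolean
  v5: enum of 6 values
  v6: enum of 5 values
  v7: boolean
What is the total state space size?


State space = product of domain sizes of all variables.
Domain sizes:
  v1 (boolean): 2
  v2 (boolean): 2
  v3 (boolean): 2
  v4 (boolean): 2
  v5 (enum of 6 values): 6
  v6 (enum of 5 values): 5
  v7 (boolean): 2
Product = 2 * 2 * 2 * 2 * 6 * 5 * 2 = 960

960


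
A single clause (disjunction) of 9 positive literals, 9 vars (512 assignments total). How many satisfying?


Step 1: Total=2^9=512
Step 2: Unsat when all 9 false: 2^0=1
Step 3: Sat=512-1=511

511


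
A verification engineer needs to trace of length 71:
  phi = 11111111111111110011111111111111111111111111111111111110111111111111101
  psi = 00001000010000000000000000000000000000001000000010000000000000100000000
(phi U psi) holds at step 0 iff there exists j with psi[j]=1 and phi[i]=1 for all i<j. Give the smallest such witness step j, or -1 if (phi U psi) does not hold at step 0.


(phi U psi) at 0: need smallest j with psi[j]=1 and phi[i]=1 for all i in [0,j).
Scan from step 0:
  step 0: phi=1, psi=0 -> continue
  step 1: phi=1, psi=0 -> continue
  step 2: phi=1, psi=0 -> continue
  step 3: phi=1, psi=0 -> continue
  step 4: psi=1 and phi held for [0,4) -> witness found
Witness step = 4

4


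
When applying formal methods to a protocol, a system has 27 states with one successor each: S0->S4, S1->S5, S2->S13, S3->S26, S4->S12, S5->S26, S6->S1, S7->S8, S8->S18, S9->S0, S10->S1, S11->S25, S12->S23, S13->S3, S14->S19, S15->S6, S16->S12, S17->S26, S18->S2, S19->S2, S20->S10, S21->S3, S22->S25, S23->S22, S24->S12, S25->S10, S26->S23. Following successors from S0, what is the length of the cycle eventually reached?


Trace from S0 until a state repeats:
  S0 -> S4 -> S12 -> S23 -> S22 -> S25 -> S10 -> S1 -> S5 -> S26 -> S23
S23 first seen at step 3, revisited at step 10.
Cycle length = 10 - 3 = 7

7


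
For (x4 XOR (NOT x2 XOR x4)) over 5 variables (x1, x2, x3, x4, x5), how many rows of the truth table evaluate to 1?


Formula: (x4 XOR (NOT x2 XOR x4)) over 5 vars (32 rows)
Evaluate each row (x1, x2, x3, x4, x5 as bits, MSB first):
  row 0 [00000]: (0 XOR (NOT 0 XOR 0)) -> 1
  row 1 [00001]: (0 XOR (NOT 0 XOR 0)) -> 1
  row 2 [00010]: (1 XOR (NOT 0 XOR 1)) -> 1
  row 3 [00011]: (1 XOR (NOT 0 XOR 1)) -> 1
  row 4 [00100]: (0 XOR (NOT 0 XOR 0)) -> 1
  row 5 [00101]: (0 XOR (NOT 0 XOR 0)) -> 1
  row 6 [00110]: (1 XOR (NOT 0 XOR 1)) -> 1
  row 7 [00111]: (1 XOR (NOT 0 XOR 1)) -> 1
  row 8 [01000]: (0 XOR (NOT 1 XOR 0)) -> 0
  row 9 [01001]: (0 XOR (NOT 1 XOR 0)) -> 0
  row 10 [01010]: (1 XOR (NOT 1 XOR 1)) -> 0
  row 11 [01011]: (1 XOR (NOT 1 XOR 1)) -> 0
  row 12 [01100]: (0 XOR (NOT 1 XOR 0)) -> 0
  row 13 [01101]: (0 XOR (NOT 1 XOR 0)) -> 0
  row 14 [01110]: (1 XOR (NOT 1 XOR 1)) -> 0
  row 15 [01111]: (1 XOR (NOT 1 XOR 1)) -> 0
  row 16 [10000]: (0 XOR (NOT 0 XOR 0)) -> 1
  row 17 [10001]: (0 XOR (NOT 0 XOR 0)) -> 1
  row 18 [10010]: (1 XOR (NOT 0 XOR 1)) -> 1
  row 19 [10011]: (1 XOR (NOT 0 XOR 1)) -> 1
  row 20 [10100]: (0 XOR (NOT 0 XOR 0)) -> 1
  row 21 [10101]: (0 XOR (NOT 0 XOR 0)) -> 1
  row 22 [10110]: (1 XOR (NOT 0 XOR 1)) -> 1
  row 23 [10111]: (1 XOR (NOT 0 XOR 1)) -> 1
  row 24 [11000]: (0 XOR (NOT 1 XOR 0)) -> 0
  row 25 [11001]: (0 XOR (NOT 1 XOR 0)) -> 0
  row 26 [11010]: (1 XOR (NOT 1 XOR 1)) -> 0
  row 27 [11011]: (1 XOR (NOT 1 XOR 1)) -> 0
  row 28 [11100]: (0 XOR (NOT 1 XOR 0)) -> 0
  row 29 [11101]: (0 XOR (NOT 1 XOR 0)) -> 0
  row 30 [11110]: (1 XOR (NOT 1 XOR 1)) -> 0
  row 31 [11111]: (1 XOR (NOT 1 XOR 1)) -> 0
Full result column, 8 rows per line (x1,x2 fixed per line; x3,x4,x5 runs 000..111 left to right):
  rows 0-7 [x1,x2=00]: 11111111  (ones: 8)
  rows 8-15 [x1,x2=01]: 00000000  (ones: 0)
  rows 16-23 [x1,x2=10]: 11111111  (ones: 8)
  rows 24-31 [x1,x2=11]: 00000000  (ones: 0)
Count of 1-rows = 8+0+8+0 = 16

16


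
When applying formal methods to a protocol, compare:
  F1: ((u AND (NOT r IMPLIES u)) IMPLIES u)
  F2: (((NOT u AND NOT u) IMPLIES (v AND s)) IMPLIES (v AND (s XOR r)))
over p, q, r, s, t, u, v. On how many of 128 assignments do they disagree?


F1 = ((u AND (NOT r IMPLIES u)) IMPLIES u)
F2 = (((NOT u AND NOT u) IMPLIES (v AND s)) IMPLIES (v AND (s XOR r)))
Evaluate both on each of 128 rows (bits = p,q,r,s,t,u,v):
  row 0 [0000000]: F1=1 F2=1 -> 0
  row 1 [0000001]: F1=1 F2=1 -> 0
  row 2 [0000010]: F1=1 F2=0 (differ) -> 1
  row 3 [0000011]: F1=1 F2=0 (differ) -> 1
  row 4 [0000100]: F1=1 F2=1 -> 0
  (every remaining row is evaluated the same way; all 128 results are listed next)
Full result column, 8 rows per line (p,q,r,s fixed per line; t,u,v runs 000..111 left to right):
  rows 0-7 [p,q,r,s=0000]: 00110011  (ones: 4)
  rows 8-15 [p,q,r,s=0001]: 00100010  (ones: 2)
  rows 16-23 [p,q,r,s=0010]: 00100010  (ones: 2)
  rows 24-31 [p,q,r,s=0011]: 01110111  (ones: 6)
  rows 32-39 [p,q,r,s=0100]: 00110011  (ones: 4)
  rows 40-47 [p,q,r,s=0101]: 00100010  (ones: 2)
  rows 48-55 [p,q,r,s=0110]: 00100010  (ones: 2)
  rows 56-63 [p,q,r,s=0111]: 01110111  (ones: 6)
  rows 64-71 [p,q,r,s=1000]: 00110011  (ones: 4)
  rows 72-79 [p,q,r,s=1001]: 00100010  (ones: 2)
  rows 80-87 [p,q,r,s=1010]: 00100010  (ones: 2)
  rows 88-95 [p,q,r,s=1011]: 01110111  (ones: 6)
  rows 96-103 [p,q,r,s=1100]: 00110011  (ones: 4)
  rows 104-111 [p,q,r,s=1101]: 00100010  (ones: 2)
  rows 112-119 [p,q,r,s=1110]: 00100010  (ones: 2)
  rows 120-127 [p,q,r,s=1111]: 01110111  (ones: 6)
Disagreements = 4+2+2+6+4+2+2+6+4+2+2+6+4+2+2+6 = 56

56


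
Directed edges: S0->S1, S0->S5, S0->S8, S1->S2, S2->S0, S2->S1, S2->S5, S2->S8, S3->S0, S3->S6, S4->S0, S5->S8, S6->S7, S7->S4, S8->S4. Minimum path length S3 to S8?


BFS layer-by-layer from S3:
  dist 0: {S3}
  dist 1: {S0, S6}
  dist 2: {S1, S5, S7, S8}
  -> S8 reached at distance 2
Shortest path length = 2

2


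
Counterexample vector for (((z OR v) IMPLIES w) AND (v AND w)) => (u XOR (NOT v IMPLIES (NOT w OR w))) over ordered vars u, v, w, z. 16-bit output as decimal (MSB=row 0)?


F1 = (((z OR v) IMPLIES w) AND (v AND w))
F2 = (u XOR (NOT v IMPLIES (NOT w OR w)))
Counterexample to F1=>F2 is where F1=1 and F2=0.
Evaluate each row (bits = u,v,w,z, MSB first):
  row 0 [0000]: F1=0 F2=1 -> F1&~F2 -> 0
  row 1 [0001]: F1=0 F2=1 -> F1&~F2 -> 0
  row 2 [0010]: F1=0 F2=1 -> F1&~F2 -> 0
  row 3 [0011]: F1=0 F2=1 -> F1&~F2 -> 0
  row 4 [0100]: F1=0 F2=1 -> F1&~F2 -> 0
  row 5 [0101]: F1=0 F2=1 -> F1&~F2 -> 0
  row 6 [0110]: F1=1 F2=1 -> F1&~F2 -> 0
  row 7 [0111]: F1=1 F2=1 -> F1&~F2 -> 0
  row 8 [1000]: F1=0 F2=0 -> F1&~F2 -> 0
  row 9 [1001]: F1=0 F2=0 -> F1&~F2 -> 0
  row 10 [1010]: F1=0 F2=0 -> F1&~F2 -> 0
  row 11 [1011]: F1=0 F2=0 -> F1&~F2 -> 0
  row 12 [1100]: F1=0 F2=0 -> F1&~F2 -> 0
  row 13 [1101]: F1=0 F2=0 -> F1&~F2 -> 0
  row 14 [1110]: F1=1 F2=0 -> F1&~F2 -> 1
  row 15 [1111]: F1=1 F2=0 -> F1&~F2 -> 1
Full result column, 4 rows per line (u,v fixed per line; w,z runs 00..11 left to right):
  rows 0-3 [u,v=00]: 0000  = hex 0
  rows 4-7 [u,v=01]: 0000  = hex 0
  rows 8-11 [u,v=10]: 0000  = hex 0
  rows 12-15 [u,v=11]: 0011  = hex 3
Counterexample vector (row 0 .. row 15) = 0000000000000011
Output column grouped in 4s = 0000 0000 0000 0011 = 0x0003
Convert to decimal digit by digit (value = value*16 + digit):
  0 -> 0
  0*16 + 0 = 0
  0*16 + 0 = 0
  0*16 + 3 = 3
Decimal = 3

3
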